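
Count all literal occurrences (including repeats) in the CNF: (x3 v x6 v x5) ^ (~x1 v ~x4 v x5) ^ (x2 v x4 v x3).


Clause lengths: 3, 3, 3.
Sum = 3 + 3 + 3 = 9.

9


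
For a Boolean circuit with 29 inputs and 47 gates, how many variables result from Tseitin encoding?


The Tseitin transformation introduces one auxiliary variable per gate.
Total variables = inputs + gates = 29 + 47 = 76.

76


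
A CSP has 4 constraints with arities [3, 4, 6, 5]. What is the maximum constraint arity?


The arities are: 3, 4, 6, 5.
Scan for the maximum value.
Maximum arity = 6.

6


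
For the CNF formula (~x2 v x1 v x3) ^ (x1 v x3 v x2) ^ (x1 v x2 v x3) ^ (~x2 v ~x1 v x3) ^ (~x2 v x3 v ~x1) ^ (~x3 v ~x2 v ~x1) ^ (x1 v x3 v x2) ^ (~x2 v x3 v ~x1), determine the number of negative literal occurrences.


Scan each clause for negated literals.
Clause 1: 1 negative; Clause 2: 0 negative; Clause 3: 0 negative; Clause 4: 2 negative; Clause 5: 2 negative; Clause 6: 3 negative; Clause 7: 0 negative; Clause 8: 2 negative.
Total negative literal occurrences = 10.

10


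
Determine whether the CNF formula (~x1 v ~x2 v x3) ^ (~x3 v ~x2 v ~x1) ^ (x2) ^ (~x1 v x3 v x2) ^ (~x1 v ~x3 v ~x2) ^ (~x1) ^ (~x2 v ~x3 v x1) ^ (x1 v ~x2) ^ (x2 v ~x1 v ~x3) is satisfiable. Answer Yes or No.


Check all 8 possible truth assignments.
Number of satisfying assignments found: 0.
The formula is unsatisfiable.

No


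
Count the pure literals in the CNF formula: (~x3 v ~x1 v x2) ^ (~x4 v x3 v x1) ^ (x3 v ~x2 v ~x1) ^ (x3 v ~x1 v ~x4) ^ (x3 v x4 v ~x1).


A pure literal appears in only one polarity across all clauses.
No pure literals found.
Count = 0.

0


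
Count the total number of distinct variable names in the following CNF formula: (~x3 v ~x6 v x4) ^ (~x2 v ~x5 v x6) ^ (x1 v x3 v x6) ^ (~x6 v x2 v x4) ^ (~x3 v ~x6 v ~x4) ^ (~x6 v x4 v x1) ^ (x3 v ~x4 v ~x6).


Identify each distinct variable in the formula.
Variables found: x1, x2, x3, x4, x5, x6.
Total distinct variables = 6.

6


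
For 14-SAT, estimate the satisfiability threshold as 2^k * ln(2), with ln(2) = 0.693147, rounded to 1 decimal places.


Using the asymptotic formula: threshold ~ 2^k * ln(2).
2^14 = 16384.
16384 * 0.693147 = 11356.5.

11356.5


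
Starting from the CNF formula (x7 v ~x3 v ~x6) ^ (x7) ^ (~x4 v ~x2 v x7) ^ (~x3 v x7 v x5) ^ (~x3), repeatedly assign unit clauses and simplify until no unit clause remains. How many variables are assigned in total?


Unit propagation repeatedly assigns the literal in any unit clause, then simplifies.
Assignments in order: x7 = T, x3 = F.
No further unit clauses remain.
Total variables assigned = 2.

2


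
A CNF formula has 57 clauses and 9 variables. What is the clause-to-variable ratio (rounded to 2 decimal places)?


Clause-to-variable ratio = clauses / variables.
57 / 9 = 6.33.

6.33


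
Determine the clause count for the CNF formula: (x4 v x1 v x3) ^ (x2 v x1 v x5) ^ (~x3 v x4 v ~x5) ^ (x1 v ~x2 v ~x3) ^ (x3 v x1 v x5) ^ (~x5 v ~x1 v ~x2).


Each group enclosed in parentheses joined by ^ is one clause.
Counting the conjuncts: 6 clauses.

6


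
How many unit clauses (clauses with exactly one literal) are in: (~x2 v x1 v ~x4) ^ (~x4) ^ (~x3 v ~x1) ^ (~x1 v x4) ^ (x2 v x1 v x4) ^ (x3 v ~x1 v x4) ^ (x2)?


A unit clause contains exactly one literal.
Unit clauses found: (~x4), (x2).
Count = 2.

2


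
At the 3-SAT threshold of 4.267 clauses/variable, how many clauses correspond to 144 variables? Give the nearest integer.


The 3-SAT phase transition occurs at approximately 4.267 clauses per variable.
m = 4.267 * 144 = 614.448.
Rounded to nearest integer: 614.

614


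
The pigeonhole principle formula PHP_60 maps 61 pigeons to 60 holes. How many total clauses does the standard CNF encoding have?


The PHP encoding has two parts:
1) At-least-one-hole clauses: 61 (one per pigeon, each with 60 literals).
2) At-most-one-pigeon-per-hole clauses: 60 holes * C(61,2) = 60 * 1830 = 109800.
Total clauses = 61 + 109800 = 109861.

109861


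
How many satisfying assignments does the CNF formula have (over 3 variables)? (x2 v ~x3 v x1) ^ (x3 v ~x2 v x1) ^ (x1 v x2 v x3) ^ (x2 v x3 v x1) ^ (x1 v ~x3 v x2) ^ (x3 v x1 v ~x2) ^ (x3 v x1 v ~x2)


Enumerate all 8 truth assignments over 3 variables.
Test each against every clause.
Satisfying assignments found: 5.

5


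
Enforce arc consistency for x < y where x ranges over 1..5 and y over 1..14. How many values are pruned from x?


For the constraint x < y, x needs a supporting value in y's domain.
x can be at most 13 (one less than y's maximum).
Valid x values from domain: 5 out of 5.
Pruned = 5 - 5 = 0.

0


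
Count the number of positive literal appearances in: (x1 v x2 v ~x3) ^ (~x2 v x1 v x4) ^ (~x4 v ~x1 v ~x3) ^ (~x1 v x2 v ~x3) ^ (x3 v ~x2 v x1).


Scan each clause for unnegated literals.
Clause 1: 2 positive; Clause 2: 2 positive; Clause 3: 0 positive; Clause 4: 1 positive; Clause 5: 2 positive.
Total positive literal occurrences = 7.

7


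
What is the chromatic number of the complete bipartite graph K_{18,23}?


K_{18,23} is bipartite by definition: the two parts are independent sets, with every edge crossing between them.
Color all vertices in one part with color 1 and all vertices in the other part with color 2.
Since the graph has at least one edge, one color does not suffice.
Chromatic number = 2.

2


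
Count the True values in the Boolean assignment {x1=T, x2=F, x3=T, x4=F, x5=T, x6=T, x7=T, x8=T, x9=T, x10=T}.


The weight is the number of variables assigned True.
True variables: x1, x3, x5, x6, x7, x8, x9, x10.
Weight = 8.

8


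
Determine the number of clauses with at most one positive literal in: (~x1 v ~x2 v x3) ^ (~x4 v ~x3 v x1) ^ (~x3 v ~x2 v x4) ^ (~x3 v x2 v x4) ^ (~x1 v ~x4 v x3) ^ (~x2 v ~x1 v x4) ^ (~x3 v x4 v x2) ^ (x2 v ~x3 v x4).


A Horn clause has at most one positive literal.
Clause 1: 1 positive lit(s) -> Horn
Clause 2: 1 positive lit(s) -> Horn
Clause 3: 1 positive lit(s) -> Horn
Clause 4: 2 positive lit(s) -> not Horn
Clause 5: 1 positive lit(s) -> Horn
Clause 6: 1 positive lit(s) -> Horn
Clause 7: 2 positive lit(s) -> not Horn
Clause 8: 2 positive lit(s) -> not Horn
Total Horn clauses = 5.

5


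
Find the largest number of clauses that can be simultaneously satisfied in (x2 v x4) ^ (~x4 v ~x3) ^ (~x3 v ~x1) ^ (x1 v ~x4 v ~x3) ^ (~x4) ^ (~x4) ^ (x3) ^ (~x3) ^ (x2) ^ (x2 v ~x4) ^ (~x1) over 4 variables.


Enumerate all 16 truth assignments.
For each, count how many of the 11 clauses are satisfied.
The formula is not fully satisfiable, so the maximum is below 11.
Maximum simultaneously satisfiable clauses = 10.

10


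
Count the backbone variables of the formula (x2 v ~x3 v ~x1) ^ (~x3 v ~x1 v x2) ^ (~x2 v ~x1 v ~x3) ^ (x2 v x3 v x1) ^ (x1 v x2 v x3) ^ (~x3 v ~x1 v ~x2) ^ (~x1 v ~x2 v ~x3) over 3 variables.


Find all satisfying assignments: 5 model(s).
Check which variables have the same value in every model.
No variable is fixed across all models.
Backbone size = 0.

0


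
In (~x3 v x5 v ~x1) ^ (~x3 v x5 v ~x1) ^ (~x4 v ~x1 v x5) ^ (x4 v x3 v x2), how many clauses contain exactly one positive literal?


A definite clause has exactly one positive literal.
Clause 1: 1 positive -> definite
Clause 2: 1 positive -> definite
Clause 3: 1 positive -> definite
Clause 4: 3 positive -> not definite
Definite clause count = 3.

3


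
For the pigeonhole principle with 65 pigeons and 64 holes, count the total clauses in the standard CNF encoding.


The PHP encoding has two parts:
1) At-least-one-hole clauses: 65 (one per pigeon, each with 64 literals).
2) At-most-one-pigeon-per-hole clauses: 64 holes * C(65,2) = 64 * 2080 = 133120.
Total clauses = 65 + 133120 = 133185.

133185


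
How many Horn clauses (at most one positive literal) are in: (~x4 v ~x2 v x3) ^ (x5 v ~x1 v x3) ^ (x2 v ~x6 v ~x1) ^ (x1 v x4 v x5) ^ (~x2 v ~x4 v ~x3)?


A Horn clause has at most one positive literal.
Clause 1: 1 positive lit(s) -> Horn
Clause 2: 2 positive lit(s) -> not Horn
Clause 3: 1 positive lit(s) -> Horn
Clause 4: 3 positive lit(s) -> not Horn
Clause 5: 0 positive lit(s) -> Horn
Total Horn clauses = 3.

3


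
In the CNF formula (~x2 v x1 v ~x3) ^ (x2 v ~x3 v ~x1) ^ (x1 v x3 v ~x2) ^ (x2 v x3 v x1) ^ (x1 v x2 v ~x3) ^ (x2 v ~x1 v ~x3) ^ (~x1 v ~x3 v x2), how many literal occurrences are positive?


Scan each clause for unnegated literals.
Clause 1: 1 positive; Clause 2: 1 positive; Clause 3: 2 positive; Clause 4: 3 positive; Clause 5: 2 positive; Clause 6: 1 positive; Clause 7: 1 positive.
Total positive literal occurrences = 11.

11


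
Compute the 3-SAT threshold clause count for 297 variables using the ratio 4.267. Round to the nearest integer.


The 3-SAT phase transition occurs at approximately 4.267 clauses per variable.
m = 4.267 * 297 = 1267.299.
Rounded to nearest integer: 1267.

1267


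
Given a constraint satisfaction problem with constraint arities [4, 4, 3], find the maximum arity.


The arities are: 4, 4, 3.
Scan for the maximum value.
Maximum arity = 4.

4


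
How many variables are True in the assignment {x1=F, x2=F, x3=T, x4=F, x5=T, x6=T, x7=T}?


The weight is the number of variables assigned True.
True variables: x3, x5, x6, x7.
Weight = 4.

4


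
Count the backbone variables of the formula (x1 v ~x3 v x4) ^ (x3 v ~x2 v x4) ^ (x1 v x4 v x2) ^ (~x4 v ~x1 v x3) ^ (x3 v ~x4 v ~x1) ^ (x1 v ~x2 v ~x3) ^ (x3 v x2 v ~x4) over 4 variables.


Find all satisfying assignments: 7 model(s).
Check which variables have the same value in every model.
No variable is fixed across all models.
Backbone size = 0.

0


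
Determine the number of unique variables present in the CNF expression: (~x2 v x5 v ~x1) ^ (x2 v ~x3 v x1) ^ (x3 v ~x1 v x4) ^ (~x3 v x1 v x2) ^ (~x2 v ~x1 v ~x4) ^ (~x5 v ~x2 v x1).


Identify each distinct variable in the formula.
Variables found: x1, x2, x3, x4, x5.
Total distinct variables = 5.

5


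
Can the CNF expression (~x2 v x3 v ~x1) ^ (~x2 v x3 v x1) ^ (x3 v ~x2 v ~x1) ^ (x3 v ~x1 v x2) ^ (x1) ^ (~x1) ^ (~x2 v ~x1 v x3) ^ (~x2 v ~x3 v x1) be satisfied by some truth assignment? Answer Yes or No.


Check all 8 possible truth assignments.
Number of satisfying assignments found: 0.
The formula is unsatisfiable.

No


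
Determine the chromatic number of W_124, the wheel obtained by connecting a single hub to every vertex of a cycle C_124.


W_124 consists of the cycle C_124 together with a hub vertex adjacent to every cycle vertex.
The cycle C_124 needs 2 colors (even cycle -> 2).
The hub is adjacent to every cycle vertex, so it must receive a new color distinct from all of them.
Chromatic number = 2 + 1 = 3.

3


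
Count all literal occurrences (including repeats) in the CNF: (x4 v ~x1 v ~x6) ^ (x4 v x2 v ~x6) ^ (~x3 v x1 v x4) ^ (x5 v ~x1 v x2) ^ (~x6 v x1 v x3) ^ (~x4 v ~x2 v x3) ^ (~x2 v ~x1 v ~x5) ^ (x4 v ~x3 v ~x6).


Clause lengths: 3, 3, 3, 3, 3, 3, 3, 3.
Sum = 3 + 3 + 3 + 3 + 3 + 3 + 3 + 3 = 24.

24


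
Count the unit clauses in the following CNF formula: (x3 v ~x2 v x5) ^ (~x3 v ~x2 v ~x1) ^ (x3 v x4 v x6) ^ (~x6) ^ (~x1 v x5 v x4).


A unit clause contains exactly one literal.
Unit clauses found: (~x6).
Count = 1.

1


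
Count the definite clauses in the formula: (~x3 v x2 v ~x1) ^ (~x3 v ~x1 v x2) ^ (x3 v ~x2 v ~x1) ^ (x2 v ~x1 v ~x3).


A definite clause has exactly one positive literal.
Clause 1: 1 positive -> definite
Clause 2: 1 positive -> definite
Clause 3: 1 positive -> definite
Clause 4: 1 positive -> definite
Definite clause count = 4.

4


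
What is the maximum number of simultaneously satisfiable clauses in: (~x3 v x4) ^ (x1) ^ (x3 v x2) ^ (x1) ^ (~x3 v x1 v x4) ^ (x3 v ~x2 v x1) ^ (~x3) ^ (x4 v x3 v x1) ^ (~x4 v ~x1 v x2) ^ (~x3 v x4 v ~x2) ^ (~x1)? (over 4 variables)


Enumerate all 16 truth assignments.
For each, count how many of the 11 clauses are satisfied.
The formula is not fully satisfiable, so the maximum is below 11.
Maximum simultaneously satisfiable clauses = 10.

10


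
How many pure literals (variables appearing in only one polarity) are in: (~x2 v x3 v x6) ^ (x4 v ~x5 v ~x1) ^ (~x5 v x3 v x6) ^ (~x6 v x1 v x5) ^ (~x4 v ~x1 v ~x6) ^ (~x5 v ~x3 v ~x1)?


A pure literal appears in only one polarity across all clauses.
Pure literals: x2 (negative only).
Count = 1.

1


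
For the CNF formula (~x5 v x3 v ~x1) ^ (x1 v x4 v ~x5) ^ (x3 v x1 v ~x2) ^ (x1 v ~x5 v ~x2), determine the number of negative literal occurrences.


Scan each clause for negated literals.
Clause 1: 2 negative; Clause 2: 1 negative; Clause 3: 1 negative; Clause 4: 2 negative.
Total negative literal occurrences = 6.

6


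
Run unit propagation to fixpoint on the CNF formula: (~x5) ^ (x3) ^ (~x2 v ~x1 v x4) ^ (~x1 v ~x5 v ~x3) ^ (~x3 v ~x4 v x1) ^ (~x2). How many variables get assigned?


Unit propagation repeatedly assigns the literal in any unit clause, then simplifies.
Assignments in order: x5 = F, x3 = T, x2 = F.
No further unit clauses remain.
Total variables assigned = 3.

3


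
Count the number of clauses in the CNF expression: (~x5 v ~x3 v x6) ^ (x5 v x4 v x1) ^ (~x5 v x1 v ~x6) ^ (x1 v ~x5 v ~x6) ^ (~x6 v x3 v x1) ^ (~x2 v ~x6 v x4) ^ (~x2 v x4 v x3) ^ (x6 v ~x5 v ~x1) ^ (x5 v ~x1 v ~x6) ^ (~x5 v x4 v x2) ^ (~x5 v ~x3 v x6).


Each group enclosed in parentheses joined by ^ is one clause.
Counting the conjuncts: 11 clauses.

11


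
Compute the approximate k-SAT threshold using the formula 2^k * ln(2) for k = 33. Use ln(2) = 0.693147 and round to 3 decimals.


Using the asymptotic formula: threshold ~ 2^k * ln(2).
2^33 = 8589934592.
8589934592 * 0.693147 = 5954087392.641.

5954087392.641


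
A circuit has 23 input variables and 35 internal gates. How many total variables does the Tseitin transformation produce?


The Tseitin transformation introduces one auxiliary variable per gate.
Total variables = inputs + gates = 23 + 35 = 58.

58


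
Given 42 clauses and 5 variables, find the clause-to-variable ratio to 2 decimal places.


Clause-to-variable ratio = clauses / variables.
42 / 5 = 8.4.

8.4


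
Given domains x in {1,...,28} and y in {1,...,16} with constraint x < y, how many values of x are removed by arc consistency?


For the constraint x < y, x needs a supporting value in y's domain.
x can be at most 15 (one less than y's maximum).
Valid x values from domain: 15 out of 28.
Pruned = 28 - 15 = 13.

13


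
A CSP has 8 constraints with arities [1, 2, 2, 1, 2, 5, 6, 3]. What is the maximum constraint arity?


The arities are: 1, 2, 2, 1, 2, 5, 6, 3.
Scan for the maximum value.
Maximum arity = 6.

6


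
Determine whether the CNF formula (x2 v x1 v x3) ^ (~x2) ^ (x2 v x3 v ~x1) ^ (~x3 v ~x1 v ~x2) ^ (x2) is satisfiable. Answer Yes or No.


Check all 8 possible truth assignments.
Number of satisfying assignments found: 0.
The formula is unsatisfiable.

No


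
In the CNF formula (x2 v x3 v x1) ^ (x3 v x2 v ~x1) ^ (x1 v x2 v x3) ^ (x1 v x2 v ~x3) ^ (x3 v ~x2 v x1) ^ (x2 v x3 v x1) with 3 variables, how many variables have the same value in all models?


Find all satisfying assignments: 4 model(s).
Check which variables have the same value in every model.
No variable is fixed across all models.
Backbone size = 0.

0


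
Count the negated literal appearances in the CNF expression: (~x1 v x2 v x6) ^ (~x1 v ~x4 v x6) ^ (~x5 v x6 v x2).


Scan each clause for negated literals.
Clause 1: 1 negative; Clause 2: 2 negative; Clause 3: 1 negative.
Total negative literal occurrences = 4.

4


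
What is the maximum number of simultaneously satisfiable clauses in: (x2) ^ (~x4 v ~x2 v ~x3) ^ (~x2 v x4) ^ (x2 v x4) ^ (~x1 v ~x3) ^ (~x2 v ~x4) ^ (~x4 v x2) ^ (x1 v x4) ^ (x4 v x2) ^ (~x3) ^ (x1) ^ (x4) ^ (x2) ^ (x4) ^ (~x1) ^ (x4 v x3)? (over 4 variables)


Enumerate all 16 truth assignments.
For each, count how many of the 16 clauses are satisfied.
The formula is not fully satisfiable, so the maximum is below 16.
Maximum simultaneously satisfiable clauses = 14.

14


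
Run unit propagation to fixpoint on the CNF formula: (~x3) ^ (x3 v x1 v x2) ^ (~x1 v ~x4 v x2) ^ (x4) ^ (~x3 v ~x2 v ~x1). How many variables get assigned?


Unit propagation repeatedly assigns the literal in any unit clause, then simplifies.
Assignments in order: x3 = F, x4 = T.
No further unit clauses remain.
Total variables assigned = 2.

2


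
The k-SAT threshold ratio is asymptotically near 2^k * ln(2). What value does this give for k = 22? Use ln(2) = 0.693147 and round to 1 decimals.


Using the asymptotic formula: threshold ~ 2^k * ln(2).
2^22 = 4194304.
4194304 * 0.693147 = 2907269.2.

2907269.2


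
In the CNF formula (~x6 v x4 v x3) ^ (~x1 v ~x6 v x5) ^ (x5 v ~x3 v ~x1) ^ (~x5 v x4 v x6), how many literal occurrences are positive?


Scan each clause for unnegated literals.
Clause 1: 2 positive; Clause 2: 1 positive; Clause 3: 1 positive; Clause 4: 2 positive.
Total positive literal occurrences = 6.

6


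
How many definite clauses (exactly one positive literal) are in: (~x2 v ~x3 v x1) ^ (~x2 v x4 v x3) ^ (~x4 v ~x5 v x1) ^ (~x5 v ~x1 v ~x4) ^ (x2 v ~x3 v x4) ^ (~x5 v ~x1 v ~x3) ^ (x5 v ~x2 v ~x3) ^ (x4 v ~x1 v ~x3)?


A definite clause has exactly one positive literal.
Clause 1: 1 positive -> definite
Clause 2: 2 positive -> not definite
Clause 3: 1 positive -> definite
Clause 4: 0 positive -> not definite
Clause 5: 2 positive -> not definite
Clause 6: 0 positive -> not definite
Clause 7: 1 positive -> definite
Clause 8: 1 positive -> definite
Definite clause count = 4.

4


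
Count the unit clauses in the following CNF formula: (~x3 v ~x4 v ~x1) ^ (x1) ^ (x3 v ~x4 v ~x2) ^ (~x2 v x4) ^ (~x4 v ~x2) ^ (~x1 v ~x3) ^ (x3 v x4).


A unit clause contains exactly one literal.
Unit clauses found: (x1).
Count = 1.

1


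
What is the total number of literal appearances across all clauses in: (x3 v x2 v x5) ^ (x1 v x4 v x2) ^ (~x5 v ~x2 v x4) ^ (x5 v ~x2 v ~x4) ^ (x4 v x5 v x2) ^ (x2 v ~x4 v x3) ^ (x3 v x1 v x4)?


Clause lengths: 3, 3, 3, 3, 3, 3, 3.
Sum = 3 + 3 + 3 + 3 + 3 + 3 + 3 = 21.

21


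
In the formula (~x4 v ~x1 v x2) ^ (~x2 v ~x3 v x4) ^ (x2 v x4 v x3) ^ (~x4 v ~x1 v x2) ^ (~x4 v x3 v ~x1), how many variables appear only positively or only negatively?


A pure literal appears in only one polarity across all clauses.
Pure literals: x1 (negative only).
Count = 1.

1


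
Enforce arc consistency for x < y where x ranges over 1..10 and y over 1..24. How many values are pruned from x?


For the constraint x < y, x needs a supporting value in y's domain.
x can be at most 23 (one less than y's maximum).
Valid x values from domain: 10 out of 10.
Pruned = 10 - 10 = 0.

0


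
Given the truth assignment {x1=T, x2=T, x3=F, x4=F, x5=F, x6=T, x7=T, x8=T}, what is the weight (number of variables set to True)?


The weight is the number of variables assigned True.
True variables: x1, x2, x6, x7, x8.
Weight = 5.

5


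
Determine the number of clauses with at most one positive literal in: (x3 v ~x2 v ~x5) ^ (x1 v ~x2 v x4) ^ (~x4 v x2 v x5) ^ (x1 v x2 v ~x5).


A Horn clause has at most one positive literal.
Clause 1: 1 positive lit(s) -> Horn
Clause 2: 2 positive lit(s) -> not Horn
Clause 3: 2 positive lit(s) -> not Horn
Clause 4: 2 positive lit(s) -> not Horn
Total Horn clauses = 1.

1


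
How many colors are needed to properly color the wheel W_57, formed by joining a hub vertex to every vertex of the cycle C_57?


W_57 consists of the cycle C_57 together with a hub vertex adjacent to every cycle vertex.
The cycle C_57 needs 3 colors (odd cycle -> 3).
The hub is adjacent to every cycle vertex, so it must receive a new color distinct from all of them.
Chromatic number = 3 + 1 = 4.

4


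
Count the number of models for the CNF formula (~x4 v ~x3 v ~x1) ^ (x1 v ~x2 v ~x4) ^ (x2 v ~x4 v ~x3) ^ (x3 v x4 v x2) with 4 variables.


Enumerate all 16 truth assignments over 4 variables.
Test each against every clause.
Satisfying assignments found: 9.

9


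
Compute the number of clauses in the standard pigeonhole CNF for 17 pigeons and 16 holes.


The PHP encoding has two parts:
1) At-least-one-hole clauses: 17 (one per pigeon, each with 16 literals).
2) At-most-one-pigeon-per-hole clauses: 16 holes * C(17,2) = 16 * 136 = 2176.
Total clauses = 17 + 2176 = 2193.

2193


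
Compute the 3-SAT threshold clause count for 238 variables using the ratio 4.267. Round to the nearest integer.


The 3-SAT phase transition occurs at approximately 4.267 clauses per variable.
m = 4.267 * 238 = 1015.546.
Rounded to nearest integer: 1016.

1016


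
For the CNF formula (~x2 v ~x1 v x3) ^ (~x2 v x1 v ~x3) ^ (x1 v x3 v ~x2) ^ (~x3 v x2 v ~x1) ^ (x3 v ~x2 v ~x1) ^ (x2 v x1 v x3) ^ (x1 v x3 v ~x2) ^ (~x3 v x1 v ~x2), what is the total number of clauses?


Each group enclosed in parentheses joined by ^ is one clause.
Counting the conjuncts: 8 clauses.

8


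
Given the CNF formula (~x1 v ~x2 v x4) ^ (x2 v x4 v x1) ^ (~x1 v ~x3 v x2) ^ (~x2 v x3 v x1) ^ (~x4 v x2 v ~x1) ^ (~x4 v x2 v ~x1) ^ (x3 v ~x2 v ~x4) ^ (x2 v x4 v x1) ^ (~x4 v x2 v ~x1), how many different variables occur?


Identify each distinct variable in the formula.
Variables found: x1, x2, x3, x4.
Total distinct variables = 4.

4


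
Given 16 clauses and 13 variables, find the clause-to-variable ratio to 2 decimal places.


Clause-to-variable ratio = clauses / variables.
16 / 13 = 1.23.

1.23


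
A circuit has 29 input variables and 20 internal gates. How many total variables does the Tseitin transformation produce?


The Tseitin transformation introduces one auxiliary variable per gate.
Total variables = inputs + gates = 29 + 20 = 49.

49


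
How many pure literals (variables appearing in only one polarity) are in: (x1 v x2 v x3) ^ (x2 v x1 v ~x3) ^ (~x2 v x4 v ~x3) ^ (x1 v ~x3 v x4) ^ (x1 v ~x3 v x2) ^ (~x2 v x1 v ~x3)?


A pure literal appears in only one polarity across all clauses.
Pure literals: x1 (positive only), x4 (positive only).
Count = 2.

2


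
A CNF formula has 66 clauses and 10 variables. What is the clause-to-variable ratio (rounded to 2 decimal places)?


Clause-to-variable ratio = clauses / variables.
66 / 10 = 6.6.

6.6


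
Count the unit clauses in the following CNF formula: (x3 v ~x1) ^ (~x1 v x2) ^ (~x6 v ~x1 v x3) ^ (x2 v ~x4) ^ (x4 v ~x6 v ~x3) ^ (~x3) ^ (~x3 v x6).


A unit clause contains exactly one literal.
Unit clauses found: (~x3).
Count = 1.

1


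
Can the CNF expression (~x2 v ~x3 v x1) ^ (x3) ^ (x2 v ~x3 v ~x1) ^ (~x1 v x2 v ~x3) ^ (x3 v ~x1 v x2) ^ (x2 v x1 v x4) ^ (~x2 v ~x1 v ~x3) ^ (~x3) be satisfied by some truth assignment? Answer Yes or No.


Check all 16 possible truth assignments.
Number of satisfying assignments found: 0.
The formula is unsatisfiable.

No


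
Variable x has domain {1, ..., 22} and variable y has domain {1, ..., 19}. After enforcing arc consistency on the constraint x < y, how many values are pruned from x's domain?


For the constraint x < y, x needs a supporting value in y's domain.
x can be at most 18 (one less than y's maximum).
Valid x values from domain: 18 out of 22.
Pruned = 22 - 18 = 4.

4


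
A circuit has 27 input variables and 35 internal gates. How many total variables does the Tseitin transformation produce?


The Tseitin transformation introduces one auxiliary variable per gate.
Total variables = inputs + gates = 27 + 35 = 62.

62


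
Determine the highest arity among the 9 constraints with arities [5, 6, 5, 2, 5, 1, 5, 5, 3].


The arities are: 5, 6, 5, 2, 5, 1, 5, 5, 3.
Scan for the maximum value.
Maximum arity = 6.

6


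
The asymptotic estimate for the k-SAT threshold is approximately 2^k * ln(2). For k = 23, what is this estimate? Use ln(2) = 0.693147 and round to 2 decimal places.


Using the asymptotic formula: threshold ~ 2^k * ln(2).
2^23 = 8388608.
8388608 * 0.693147 = 5814538.47.

5814538.47


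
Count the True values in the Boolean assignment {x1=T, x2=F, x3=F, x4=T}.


The weight is the number of variables assigned True.
True variables: x1, x4.
Weight = 2.

2


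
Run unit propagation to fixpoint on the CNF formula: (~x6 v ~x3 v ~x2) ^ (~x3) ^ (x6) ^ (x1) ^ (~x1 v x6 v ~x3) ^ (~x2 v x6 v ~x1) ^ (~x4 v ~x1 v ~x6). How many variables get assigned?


Unit propagation repeatedly assigns the literal in any unit clause, then simplifies.
Assignments in order: x3 = F, x6 = T, x1 = T, x4 = F.
No further unit clauses remain.
Total variables assigned = 4.

4


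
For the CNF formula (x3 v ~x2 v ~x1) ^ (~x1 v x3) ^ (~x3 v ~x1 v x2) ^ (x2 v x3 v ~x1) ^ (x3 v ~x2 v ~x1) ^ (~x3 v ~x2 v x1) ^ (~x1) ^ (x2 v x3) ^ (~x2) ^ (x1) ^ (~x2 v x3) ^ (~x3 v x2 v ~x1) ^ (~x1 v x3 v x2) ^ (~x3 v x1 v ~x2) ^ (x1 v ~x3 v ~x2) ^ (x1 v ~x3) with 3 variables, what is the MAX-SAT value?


Enumerate all 8 truth assignments.
For each, count how many of the 16 clauses are satisfied.
The formula is not fully satisfiable, so the maximum is below 16.
Maximum simultaneously satisfiable clauses = 14.

14


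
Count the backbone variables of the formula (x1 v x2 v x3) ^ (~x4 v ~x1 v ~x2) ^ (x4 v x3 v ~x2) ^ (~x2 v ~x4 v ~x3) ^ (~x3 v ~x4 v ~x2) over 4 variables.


Find all satisfying assignments: 9 model(s).
Check which variables have the same value in every model.
No variable is fixed across all models.
Backbone size = 0.

0


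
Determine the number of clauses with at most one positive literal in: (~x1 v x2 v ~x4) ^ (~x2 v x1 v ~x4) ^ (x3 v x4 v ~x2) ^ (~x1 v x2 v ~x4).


A Horn clause has at most one positive literal.
Clause 1: 1 positive lit(s) -> Horn
Clause 2: 1 positive lit(s) -> Horn
Clause 3: 2 positive lit(s) -> not Horn
Clause 4: 1 positive lit(s) -> Horn
Total Horn clauses = 3.

3


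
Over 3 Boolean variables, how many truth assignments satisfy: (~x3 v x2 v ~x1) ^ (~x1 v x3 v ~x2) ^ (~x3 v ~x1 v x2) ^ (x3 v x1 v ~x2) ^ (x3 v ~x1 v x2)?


Enumerate all 8 truth assignments over 3 variables.
Test each against every clause.
Satisfying assignments found: 4.

4


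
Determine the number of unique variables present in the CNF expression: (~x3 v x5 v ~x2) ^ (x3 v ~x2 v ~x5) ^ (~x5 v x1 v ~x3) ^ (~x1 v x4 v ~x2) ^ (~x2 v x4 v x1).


Identify each distinct variable in the formula.
Variables found: x1, x2, x3, x4, x5.
Total distinct variables = 5.

5


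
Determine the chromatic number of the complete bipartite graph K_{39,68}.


K_{39,68} is bipartite by definition: the two parts are independent sets, with every edge crossing between them.
Color all vertices in one part with color 1 and all vertices in the other part with color 2.
Since the graph has at least one edge, one color does not suffice.
Chromatic number = 2.

2


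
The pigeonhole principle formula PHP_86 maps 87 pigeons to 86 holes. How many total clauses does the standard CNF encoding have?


The PHP encoding has two parts:
1) At-least-one-hole clauses: 87 (one per pigeon, each with 86 literals).
2) At-most-one-pigeon-per-hole clauses: 86 holes * C(87,2) = 86 * 3741 = 321726.
Total clauses = 87 + 321726 = 321813.

321813


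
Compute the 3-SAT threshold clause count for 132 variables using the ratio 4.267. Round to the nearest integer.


The 3-SAT phase transition occurs at approximately 4.267 clauses per variable.
m = 4.267 * 132 = 563.244.
Rounded to nearest integer: 563.

563


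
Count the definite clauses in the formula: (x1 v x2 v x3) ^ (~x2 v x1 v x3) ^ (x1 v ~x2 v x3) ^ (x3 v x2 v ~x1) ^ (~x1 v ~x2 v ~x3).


A definite clause has exactly one positive literal.
Clause 1: 3 positive -> not definite
Clause 2: 2 positive -> not definite
Clause 3: 2 positive -> not definite
Clause 4: 2 positive -> not definite
Clause 5: 0 positive -> not definite
Definite clause count = 0.

0


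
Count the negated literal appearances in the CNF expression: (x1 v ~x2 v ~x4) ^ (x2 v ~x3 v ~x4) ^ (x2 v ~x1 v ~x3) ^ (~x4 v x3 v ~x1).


Scan each clause for negated literals.
Clause 1: 2 negative; Clause 2: 2 negative; Clause 3: 2 negative; Clause 4: 2 negative.
Total negative literal occurrences = 8.

8


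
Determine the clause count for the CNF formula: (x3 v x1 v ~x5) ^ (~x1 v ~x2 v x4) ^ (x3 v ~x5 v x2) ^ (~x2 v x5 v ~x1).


Each group enclosed in parentheses joined by ^ is one clause.
Counting the conjuncts: 4 clauses.

4


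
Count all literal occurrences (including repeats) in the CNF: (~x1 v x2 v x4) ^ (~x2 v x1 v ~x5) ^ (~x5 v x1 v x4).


Clause lengths: 3, 3, 3.
Sum = 3 + 3 + 3 = 9.

9


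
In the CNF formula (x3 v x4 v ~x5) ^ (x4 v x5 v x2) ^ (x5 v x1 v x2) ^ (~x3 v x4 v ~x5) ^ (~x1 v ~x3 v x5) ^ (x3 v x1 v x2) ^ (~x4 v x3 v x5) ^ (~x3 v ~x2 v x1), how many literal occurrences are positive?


Scan each clause for unnegated literals.
Clause 1: 2 positive; Clause 2: 3 positive; Clause 3: 3 positive; Clause 4: 1 positive; Clause 5: 1 positive; Clause 6: 3 positive; Clause 7: 2 positive; Clause 8: 1 positive.
Total positive literal occurrences = 16.

16


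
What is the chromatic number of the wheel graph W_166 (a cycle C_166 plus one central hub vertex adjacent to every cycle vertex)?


W_166 consists of the cycle C_166 together with a hub vertex adjacent to every cycle vertex.
The cycle C_166 needs 2 colors (even cycle -> 2).
The hub is adjacent to every cycle vertex, so it must receive a new color distinct from all of them.
Chromatic number = 2 + 1 = 3.

3


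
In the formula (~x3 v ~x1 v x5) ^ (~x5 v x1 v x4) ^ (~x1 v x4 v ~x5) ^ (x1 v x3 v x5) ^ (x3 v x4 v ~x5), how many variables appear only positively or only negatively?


A pure literal appears in only one polarity across all clauses.
Pure literals: x4 (positive only).
Count = 1.

1


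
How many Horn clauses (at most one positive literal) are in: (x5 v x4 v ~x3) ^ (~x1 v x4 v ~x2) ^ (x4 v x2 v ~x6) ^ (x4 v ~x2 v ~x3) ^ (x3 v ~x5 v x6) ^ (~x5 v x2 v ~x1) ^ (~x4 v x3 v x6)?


A Horn clause has at most one positive literal.
Clause 1: 2 positive lit(s) -> not Horn
Clause 2: 1 positive lit(s) -> Horn
Clause 3: 2 positive lit(s) -> not Horn
Clause 4: 1 positive lit(s) -> Horn
Clause 5: 2 positive lit(s) -> not Horn
Clause 6: 1 positive lit(s) -> Horn
Clause 7: 2 positive lit(s) -> not Horn
Total Horn clauses = 3.

3


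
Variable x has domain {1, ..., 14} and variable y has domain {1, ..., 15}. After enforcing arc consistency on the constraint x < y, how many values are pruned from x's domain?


For the constraint x < y, x needs a supporting value in y's domain.
x can be at most 14 (one less than y's maximum).
Valid x values from domain: 14 out of 14.
Pruned = 14 - 14 = 0.

0


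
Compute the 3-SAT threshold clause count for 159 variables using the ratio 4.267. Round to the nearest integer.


The 3-SAT phase transition occurs at approximately 4.267 clauses per variable.
m = 4.267 * 159 = 678.453.
Rounded to nearest integer: 678.

678


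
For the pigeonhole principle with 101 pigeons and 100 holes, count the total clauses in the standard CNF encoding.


The PHP encoding has two parts:
1) At-least-one-hole clauses: 101 (one per pigeon, each with 100 literals).
2) At-most-one-pigeon-per-hole clauses: 100 holes * C(101,2) = 100 * 5050 = 505000.
Total clauses = 101 + 505000 = 505101.

505101


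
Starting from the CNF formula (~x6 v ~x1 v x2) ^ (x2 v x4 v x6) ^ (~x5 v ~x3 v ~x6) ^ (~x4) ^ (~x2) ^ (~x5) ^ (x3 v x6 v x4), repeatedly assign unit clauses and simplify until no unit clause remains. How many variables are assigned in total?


Unit propagation repeatedly assigns the literal in any unit clause, then simplifies.
Assignments in order: x4 = F, x2 = F, x6 = T, x1 = F, x5 = F.
No further unit clauses remain.
Total variables assigned = 5.

5


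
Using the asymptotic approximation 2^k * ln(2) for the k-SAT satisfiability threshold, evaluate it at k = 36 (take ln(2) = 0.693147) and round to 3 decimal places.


Using the asymptotic formula: threshold ~ 2^k * ln(2).
2^36 = 68719476736.
68719476736 * 0.693147 = 47632699141.128.

47632699141.128


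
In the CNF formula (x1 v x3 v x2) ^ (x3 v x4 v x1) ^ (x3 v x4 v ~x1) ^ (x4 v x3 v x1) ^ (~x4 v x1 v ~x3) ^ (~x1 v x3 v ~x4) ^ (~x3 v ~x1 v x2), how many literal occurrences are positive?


Scan each clause for unnegated literals.
Clause 1: 3 positive; Clause 2: 3 positive; Clause 3: 2 positive; Clause 4: 3 positive; Clause 5: 1 positive; Clause 6: 1 positive; Clause 7: 1 positive.
Total positive literal occurrences = 14.

14


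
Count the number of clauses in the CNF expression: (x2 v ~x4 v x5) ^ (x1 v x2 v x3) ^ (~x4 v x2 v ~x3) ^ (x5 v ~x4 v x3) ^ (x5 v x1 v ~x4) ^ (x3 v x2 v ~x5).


Each group enclosed in parentheses joined by ^ is one clause.
Counting the conjuncts: 6 clauses.

6


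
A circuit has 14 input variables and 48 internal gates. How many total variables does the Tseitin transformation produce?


The Tseitin transformation introduces one auxiliary variable per gate.
Total variables = inputs + gates = 14 + 48 = 62.

62


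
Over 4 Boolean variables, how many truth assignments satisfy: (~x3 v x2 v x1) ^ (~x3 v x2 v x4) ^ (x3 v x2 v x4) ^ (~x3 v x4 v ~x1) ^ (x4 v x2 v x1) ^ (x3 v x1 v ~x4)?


Enumerate all 16 truth assignments over 4 variables.
Test each against every clause.
Satisfying assignments found: 8.

8


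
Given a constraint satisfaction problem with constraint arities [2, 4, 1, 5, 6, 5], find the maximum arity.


The arities are: 2, 4, 1, 5, 6, 5.
Scan for the maximum value.
Maximum arity = 6.

6


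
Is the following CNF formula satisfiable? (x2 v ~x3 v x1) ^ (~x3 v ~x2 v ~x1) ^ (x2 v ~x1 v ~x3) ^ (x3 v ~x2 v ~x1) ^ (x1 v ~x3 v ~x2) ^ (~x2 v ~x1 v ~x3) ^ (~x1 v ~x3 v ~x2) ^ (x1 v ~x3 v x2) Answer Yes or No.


Check all 8 possible truth assignments.
Number of satisfying assignments found: 3.
The formula is satisfiable.

Yes


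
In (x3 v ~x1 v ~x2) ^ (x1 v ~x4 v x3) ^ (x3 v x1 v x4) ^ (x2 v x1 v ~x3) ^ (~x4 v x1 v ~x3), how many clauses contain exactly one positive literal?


A definite clause has exactly one positive literal.
Clause 1: 1 positive -> definite
Clause 2: 2 positive -> not definite
Clause 3: 3 positive -> not definite
Clause 4: 2 positive -> not definite
Clause 5: 1 positive -> definite
Definite clause count = 2.

2


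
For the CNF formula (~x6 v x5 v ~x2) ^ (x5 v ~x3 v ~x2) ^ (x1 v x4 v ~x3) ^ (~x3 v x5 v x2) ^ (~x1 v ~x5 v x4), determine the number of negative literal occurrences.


Scan each clause for negated literals.
Clause 1: 2 negative; Clause 2: 2 negative; Clause 3: 1 negative; Clause 4: 1 negative; Clause 5: 2 negative.
Total negative literal occurrences = 8.

8


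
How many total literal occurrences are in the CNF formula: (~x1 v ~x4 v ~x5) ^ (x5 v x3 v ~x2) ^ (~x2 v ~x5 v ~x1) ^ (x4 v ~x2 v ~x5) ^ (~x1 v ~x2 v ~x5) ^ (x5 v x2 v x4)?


Clause lengths: 3, 3, 3, 3, 3, 3.
Sum = 3 + 3 + 3 + 3 + 3 + 3 = 18.

18


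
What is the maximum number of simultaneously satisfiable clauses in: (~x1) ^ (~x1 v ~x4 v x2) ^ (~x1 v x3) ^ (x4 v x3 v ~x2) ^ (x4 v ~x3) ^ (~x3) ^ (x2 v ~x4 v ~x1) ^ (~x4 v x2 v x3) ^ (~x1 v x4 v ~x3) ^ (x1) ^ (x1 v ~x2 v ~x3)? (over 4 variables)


Enumerate all 16 truth assignments.
For each, count how many of the 11 clauses are satisfied.
The formula is not fully satisfiable, so the maximum is below 11.
Maximum simultaneously satisfiable clauses = 10.

10


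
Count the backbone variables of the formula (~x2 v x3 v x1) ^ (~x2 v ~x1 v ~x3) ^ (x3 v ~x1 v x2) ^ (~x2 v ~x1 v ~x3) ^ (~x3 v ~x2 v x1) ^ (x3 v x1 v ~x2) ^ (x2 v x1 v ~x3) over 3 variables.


Find all satisfying assignments: 3 model(s).
Check which variables have the same value in every model.
No variable is fixed across all models.
Backbone size = 0.

0


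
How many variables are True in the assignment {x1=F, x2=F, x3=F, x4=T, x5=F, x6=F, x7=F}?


The weight is the number of variables assigned True.
True variables: x4.
Weight = 1.

1


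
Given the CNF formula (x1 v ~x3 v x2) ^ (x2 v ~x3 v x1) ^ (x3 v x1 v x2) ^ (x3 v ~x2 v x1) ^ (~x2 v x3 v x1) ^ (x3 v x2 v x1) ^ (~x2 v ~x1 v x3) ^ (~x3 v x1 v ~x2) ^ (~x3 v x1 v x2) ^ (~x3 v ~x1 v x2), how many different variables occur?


Identify each distinct variable in the formula.
Variables found: x1, x2, x3.
Total distinct variables = 3.

3


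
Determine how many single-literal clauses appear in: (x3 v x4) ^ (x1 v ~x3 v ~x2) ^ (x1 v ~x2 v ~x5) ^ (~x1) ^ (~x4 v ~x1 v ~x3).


A unit clause contains exactly one literal.
Unit clauses found: (~x1).
Count = 1.

1


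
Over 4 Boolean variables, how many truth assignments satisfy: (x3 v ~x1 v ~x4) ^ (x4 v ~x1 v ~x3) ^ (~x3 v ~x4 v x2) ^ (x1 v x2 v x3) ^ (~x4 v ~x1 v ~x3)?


Enumerate all 16 truth assignments over 4 variables.
Test each against every clause.
Satisfying assignments found: 7.

7


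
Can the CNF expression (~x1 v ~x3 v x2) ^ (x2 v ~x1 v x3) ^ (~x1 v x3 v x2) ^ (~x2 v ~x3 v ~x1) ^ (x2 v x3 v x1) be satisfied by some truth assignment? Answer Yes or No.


Check all 8 possible truth assignments.
Number of satisfying assignments found: 4.
The formula is satisfiable.

Yes


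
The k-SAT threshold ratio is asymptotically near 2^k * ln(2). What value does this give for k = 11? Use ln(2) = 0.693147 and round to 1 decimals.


Using the asymptotic formula: threshold ~ 2^k * ln(2).
2^11 = 2048.
2048 * 0.693147 = 1419.6.

1419.6


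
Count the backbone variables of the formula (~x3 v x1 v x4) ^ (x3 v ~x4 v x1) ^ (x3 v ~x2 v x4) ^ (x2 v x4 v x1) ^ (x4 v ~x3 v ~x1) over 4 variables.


Find all satisfying assignments: 7 model(s).
Check which variables have the same value in every model.
No variable is fixed across all models.
Backbone size = 0.

0


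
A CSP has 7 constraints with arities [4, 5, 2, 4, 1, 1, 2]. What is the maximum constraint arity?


The arities are: 4, 5, 2, 4, 1, 1, 2.
Scan for the maximum value.
Maximum arity = 5.

5


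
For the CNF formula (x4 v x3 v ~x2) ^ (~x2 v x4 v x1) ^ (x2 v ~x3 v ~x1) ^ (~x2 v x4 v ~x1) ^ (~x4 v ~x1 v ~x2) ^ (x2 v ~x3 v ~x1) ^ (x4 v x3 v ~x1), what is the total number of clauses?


Each group enclosed in parentheses joined by ^ is one clause.
Counting the conjuncts: 7 clauses.

7


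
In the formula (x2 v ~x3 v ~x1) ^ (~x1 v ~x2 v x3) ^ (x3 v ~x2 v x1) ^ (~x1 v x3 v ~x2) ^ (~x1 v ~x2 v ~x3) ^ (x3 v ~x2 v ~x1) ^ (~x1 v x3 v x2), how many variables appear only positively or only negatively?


A pure literal appears in only one polarity across all clauses.
No pure literals found.
Count = 0.

0


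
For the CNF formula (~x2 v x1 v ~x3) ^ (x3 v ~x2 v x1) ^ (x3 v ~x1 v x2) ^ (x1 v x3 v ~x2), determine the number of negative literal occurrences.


Scan each clause for negated literals.
Clause 1: 2 negative; Clause 2: 1 negative; Clause 3: 1 negative; Clause 4: 1 negative.
Total negative literal occurrences = 5.

5


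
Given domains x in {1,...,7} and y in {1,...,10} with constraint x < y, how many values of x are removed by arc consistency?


For the constraint x < y, x needs a supporting value in y's domain.
x can be at most 9 (one less than y's maximum).
Valid x values from domain: 7 out of 7.
Pruned = 7 - 7 = 0.

0


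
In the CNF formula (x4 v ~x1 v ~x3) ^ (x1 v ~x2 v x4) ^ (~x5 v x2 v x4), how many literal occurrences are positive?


Scan each clause for unnegated literals.
Clause 1: 1 positive; Clause 2: 2 positive; Clause 3: 2 positive.
Total positive literal occurrences = 5.

5


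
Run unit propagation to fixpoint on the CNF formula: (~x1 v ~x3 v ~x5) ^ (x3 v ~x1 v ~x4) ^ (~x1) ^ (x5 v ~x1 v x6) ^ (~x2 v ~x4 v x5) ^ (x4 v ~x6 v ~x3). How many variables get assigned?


Unit propagation repeatedly assigns the literal in any unit clause, then simplifies.
Assignments in order: x1 = F.
No further unit clauses remain.
Total variables assigned = 1.

1


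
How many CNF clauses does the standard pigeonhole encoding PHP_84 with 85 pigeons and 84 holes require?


The PHP encoding has two parts:
1) At-least-one-hole clauses: 85 (one per pigeon, each with 84 literals).
2) At-most-one-pigeon-per-hole clauses: 84 holes * C(85,2) = 84 * 3570 = 299880.
Total clauses = 85 + 299880 = 299965.

299965
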